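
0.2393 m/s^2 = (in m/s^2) 0.2393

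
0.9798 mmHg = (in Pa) 130.6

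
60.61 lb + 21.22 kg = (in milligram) 4.871e+07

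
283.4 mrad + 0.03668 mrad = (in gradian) 18.04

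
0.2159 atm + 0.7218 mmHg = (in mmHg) 164.8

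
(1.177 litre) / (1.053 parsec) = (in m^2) 3.622e-20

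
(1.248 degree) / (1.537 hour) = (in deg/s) 0.0002255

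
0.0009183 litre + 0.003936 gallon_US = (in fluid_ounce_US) 0.5349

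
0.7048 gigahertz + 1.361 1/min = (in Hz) 7.048e+08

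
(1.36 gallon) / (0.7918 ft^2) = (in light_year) 7.397e-18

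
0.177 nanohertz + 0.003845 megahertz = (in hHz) 38.45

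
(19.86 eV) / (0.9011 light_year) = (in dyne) 3.732e-29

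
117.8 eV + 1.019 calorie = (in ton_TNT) 1.019e-09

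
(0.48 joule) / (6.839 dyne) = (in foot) 2.303e+04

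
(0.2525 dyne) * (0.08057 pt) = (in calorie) 1.715e-11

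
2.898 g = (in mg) 2898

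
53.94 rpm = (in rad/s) 5.649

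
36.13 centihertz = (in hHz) 0.003613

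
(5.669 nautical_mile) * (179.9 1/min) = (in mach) 92.45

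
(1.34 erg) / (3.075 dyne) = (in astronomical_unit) 2.913e-14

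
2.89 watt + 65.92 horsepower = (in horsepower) 65.92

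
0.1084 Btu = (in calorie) 27.33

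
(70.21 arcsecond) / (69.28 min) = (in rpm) 7.82e-07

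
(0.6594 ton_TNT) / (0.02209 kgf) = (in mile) 7.914e+06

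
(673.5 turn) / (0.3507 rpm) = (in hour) 32.01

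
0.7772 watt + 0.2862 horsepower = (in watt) 214.2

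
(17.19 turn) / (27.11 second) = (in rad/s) 3.984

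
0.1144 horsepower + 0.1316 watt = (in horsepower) 0.1146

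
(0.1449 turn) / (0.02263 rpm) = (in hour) 0.1067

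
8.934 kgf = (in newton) 87.61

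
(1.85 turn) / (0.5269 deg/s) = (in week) 0.00209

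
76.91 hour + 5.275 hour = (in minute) 4931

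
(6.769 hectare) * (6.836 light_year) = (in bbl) 2.754e+22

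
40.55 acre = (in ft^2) 1.766e+06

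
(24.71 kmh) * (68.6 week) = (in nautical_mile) 1.538e+05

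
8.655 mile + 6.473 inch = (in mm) 1.393e+07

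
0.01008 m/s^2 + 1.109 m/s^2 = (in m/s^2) 1.119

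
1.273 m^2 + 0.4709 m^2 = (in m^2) 1.744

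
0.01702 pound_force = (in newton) 0.07571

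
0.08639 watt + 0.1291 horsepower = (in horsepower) 0.1292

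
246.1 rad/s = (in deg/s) 1.41e+04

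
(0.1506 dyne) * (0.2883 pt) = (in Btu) 1.452e-13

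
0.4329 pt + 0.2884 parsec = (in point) 2.523e+19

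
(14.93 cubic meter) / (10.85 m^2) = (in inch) 54.17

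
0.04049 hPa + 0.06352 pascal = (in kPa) 0.004113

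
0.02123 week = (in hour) 3.567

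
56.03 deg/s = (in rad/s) 0.9779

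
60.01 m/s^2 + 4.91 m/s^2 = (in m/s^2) 64.92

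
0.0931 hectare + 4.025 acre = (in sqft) 1.854e+05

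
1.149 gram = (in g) 1.149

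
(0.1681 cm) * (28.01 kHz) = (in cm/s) 4708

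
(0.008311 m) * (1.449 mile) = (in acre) 0.004789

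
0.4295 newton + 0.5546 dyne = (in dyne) 4.295e+04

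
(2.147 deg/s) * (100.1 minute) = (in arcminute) 7.737e+05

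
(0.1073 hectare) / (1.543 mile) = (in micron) 4.321e+05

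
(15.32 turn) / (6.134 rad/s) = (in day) 0.0001816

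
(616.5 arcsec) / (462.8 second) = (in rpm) 6.167e-05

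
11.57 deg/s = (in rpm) 1.928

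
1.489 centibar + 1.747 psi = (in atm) 0.1336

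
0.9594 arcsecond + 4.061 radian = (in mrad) 4061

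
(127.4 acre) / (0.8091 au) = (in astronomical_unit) 2.847e-17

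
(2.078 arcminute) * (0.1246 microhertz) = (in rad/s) 7.532e-11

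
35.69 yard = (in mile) 0.02028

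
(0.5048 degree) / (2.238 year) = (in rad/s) 1.248e-10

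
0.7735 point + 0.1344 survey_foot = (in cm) 4.124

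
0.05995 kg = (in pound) 0.1322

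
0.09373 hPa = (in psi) 0.001359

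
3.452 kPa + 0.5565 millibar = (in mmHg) 26.31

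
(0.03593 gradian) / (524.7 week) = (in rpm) 1.698e-11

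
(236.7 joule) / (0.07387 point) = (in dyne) 9.083e+11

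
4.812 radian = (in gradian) 306.3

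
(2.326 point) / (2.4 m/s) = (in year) 1.084e-11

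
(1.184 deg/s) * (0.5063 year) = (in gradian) 2.101e+07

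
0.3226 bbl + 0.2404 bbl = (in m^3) 0.08951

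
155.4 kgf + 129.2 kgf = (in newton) 2791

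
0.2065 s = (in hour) 5.736e-05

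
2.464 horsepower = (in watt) 1837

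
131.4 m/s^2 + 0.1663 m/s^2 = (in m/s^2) 131.6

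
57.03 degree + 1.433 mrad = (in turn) 0.1586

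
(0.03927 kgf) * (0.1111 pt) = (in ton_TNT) 3.607e-15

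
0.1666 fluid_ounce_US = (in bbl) 3.099e-05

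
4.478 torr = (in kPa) 0.597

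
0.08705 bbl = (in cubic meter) 0.01384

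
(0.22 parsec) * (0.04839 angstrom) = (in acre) 8.117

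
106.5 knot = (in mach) 0.1609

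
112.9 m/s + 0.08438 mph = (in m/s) 112.9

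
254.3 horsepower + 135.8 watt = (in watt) 1.898e+05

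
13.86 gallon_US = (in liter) 52.47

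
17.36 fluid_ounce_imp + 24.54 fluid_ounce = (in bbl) 0.007667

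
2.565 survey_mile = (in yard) 4514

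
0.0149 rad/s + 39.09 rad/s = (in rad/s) 39.1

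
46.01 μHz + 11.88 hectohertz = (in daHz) 118.8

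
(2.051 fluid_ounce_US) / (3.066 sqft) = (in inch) 0.008384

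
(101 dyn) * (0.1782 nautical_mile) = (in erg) 3.333e+06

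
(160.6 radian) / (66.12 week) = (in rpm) 3.835e-05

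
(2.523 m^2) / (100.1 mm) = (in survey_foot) 82.69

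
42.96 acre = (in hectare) 17.39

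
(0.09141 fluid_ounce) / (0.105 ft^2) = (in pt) 0.7856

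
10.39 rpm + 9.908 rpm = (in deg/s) 121.8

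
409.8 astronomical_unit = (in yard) 6.704e+13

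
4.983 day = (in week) 0.7119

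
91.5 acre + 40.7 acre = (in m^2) 5.35e+05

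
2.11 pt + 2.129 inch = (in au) 3.665e-13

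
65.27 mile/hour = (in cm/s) 2918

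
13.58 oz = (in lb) 0.8488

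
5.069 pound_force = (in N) 22.55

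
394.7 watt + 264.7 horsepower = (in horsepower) 265.2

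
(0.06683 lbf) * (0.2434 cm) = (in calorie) 0.0001729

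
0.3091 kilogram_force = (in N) 3.031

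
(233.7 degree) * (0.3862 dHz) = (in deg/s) 9.025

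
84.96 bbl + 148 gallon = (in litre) 1.407e+04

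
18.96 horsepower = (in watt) 1.414e+04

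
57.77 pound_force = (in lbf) 57.77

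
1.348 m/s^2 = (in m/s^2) 1.348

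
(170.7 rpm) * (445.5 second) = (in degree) 4.563e+05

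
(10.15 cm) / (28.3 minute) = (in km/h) 0.0002152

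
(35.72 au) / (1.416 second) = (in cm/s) 3.774e+14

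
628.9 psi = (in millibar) 4.336e+04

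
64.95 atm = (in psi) 954.5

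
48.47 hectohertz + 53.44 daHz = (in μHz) 5.381e+09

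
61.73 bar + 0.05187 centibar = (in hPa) 6.173e+04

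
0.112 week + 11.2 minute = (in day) 0.7918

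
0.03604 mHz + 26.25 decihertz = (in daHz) 0.2625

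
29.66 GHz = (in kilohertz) 2.966e+07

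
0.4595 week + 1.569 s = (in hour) 77.2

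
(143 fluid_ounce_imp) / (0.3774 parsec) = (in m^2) 3.489e-19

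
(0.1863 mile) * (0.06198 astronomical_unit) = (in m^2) 2.78e+12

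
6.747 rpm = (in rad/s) 0.7065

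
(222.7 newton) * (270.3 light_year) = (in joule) 5.695e+20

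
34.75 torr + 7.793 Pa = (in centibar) 4.641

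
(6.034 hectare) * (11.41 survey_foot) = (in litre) 2.098e+08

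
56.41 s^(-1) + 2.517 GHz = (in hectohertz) 2.517e+07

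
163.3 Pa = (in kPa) 0.1633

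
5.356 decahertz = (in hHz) 0.5356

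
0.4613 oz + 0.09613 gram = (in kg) 0.01317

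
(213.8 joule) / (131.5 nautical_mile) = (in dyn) 87.79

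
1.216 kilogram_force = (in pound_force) 2.681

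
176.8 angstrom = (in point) 5.012e-05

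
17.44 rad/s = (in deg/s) 999.2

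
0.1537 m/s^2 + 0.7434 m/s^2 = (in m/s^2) 0.8971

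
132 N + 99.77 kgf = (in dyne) 1.11e+08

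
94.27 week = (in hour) 1.584e+04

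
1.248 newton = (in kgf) 0.1273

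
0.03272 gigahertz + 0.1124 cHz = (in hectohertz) 3.272e+05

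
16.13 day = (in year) 0.04419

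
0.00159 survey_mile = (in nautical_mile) 0.001382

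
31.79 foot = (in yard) 10.6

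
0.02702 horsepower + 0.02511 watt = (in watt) 20.17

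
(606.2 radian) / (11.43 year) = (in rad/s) 1.682e-06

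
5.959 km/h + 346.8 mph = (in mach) 0.4602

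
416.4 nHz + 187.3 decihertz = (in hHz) 0.1873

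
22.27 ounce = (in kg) 0.6313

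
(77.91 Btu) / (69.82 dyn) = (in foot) 3.863e+08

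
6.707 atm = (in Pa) 6.796e+05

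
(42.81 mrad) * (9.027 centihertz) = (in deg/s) 0.2214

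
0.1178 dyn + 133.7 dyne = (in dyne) 133.8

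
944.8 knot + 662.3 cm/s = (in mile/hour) 1102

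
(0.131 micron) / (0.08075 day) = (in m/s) 1.878e-11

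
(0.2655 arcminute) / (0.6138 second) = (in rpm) 0.001202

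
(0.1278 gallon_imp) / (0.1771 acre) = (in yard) 8.865e-07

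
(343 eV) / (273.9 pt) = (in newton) 5.687e-16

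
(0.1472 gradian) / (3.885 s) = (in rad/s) 0.0005952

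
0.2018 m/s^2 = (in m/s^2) 0.2018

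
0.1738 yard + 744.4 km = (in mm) 7.444e+08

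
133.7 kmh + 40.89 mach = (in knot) 2.714e+04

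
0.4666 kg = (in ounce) 16.46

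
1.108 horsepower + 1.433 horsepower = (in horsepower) 2.541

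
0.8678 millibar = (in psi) 0.01259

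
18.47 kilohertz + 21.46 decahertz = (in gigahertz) 1.868e-05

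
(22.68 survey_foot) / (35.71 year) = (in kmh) 2.21e-08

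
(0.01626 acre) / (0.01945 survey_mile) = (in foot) 6.897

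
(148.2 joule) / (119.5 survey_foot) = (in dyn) 4.069e+05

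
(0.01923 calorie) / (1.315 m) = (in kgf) 0.006239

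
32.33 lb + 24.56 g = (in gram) 1.469e+04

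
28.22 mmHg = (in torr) 28.22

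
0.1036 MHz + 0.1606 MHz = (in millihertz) 2.642e+08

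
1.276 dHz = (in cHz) 12.76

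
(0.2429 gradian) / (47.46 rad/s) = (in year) 2.549e-12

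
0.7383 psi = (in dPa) 5.09e+04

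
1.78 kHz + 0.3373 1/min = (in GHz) 1.78e-06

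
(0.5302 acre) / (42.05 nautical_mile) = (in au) 1.842e-13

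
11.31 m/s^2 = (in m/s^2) 11.31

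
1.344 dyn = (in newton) 1.344e-05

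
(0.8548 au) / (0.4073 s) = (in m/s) 3.14e+11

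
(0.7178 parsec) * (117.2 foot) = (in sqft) 8.517e+18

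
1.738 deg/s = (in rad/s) 0.03033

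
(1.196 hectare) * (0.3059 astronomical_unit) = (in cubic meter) 5.473e+14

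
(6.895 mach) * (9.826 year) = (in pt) 2.062e+15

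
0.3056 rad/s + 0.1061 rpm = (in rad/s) 0.3167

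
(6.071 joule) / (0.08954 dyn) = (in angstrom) 6.78e+16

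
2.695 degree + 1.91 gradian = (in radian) 0.07704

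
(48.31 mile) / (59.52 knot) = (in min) 42.32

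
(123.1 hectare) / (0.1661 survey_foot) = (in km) 2.431e+04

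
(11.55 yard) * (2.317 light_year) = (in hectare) 2.315e+13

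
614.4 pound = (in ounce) 9830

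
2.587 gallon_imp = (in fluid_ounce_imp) 413.9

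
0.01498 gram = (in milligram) 14.98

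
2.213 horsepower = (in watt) 1650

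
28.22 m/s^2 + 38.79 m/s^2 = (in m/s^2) 67.01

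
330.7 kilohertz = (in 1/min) 1.984e+07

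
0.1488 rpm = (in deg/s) 0.8928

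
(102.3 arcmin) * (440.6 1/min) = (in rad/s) 0.2185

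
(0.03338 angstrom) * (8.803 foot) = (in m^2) 8.956e-12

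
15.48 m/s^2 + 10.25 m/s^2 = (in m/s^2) 25.73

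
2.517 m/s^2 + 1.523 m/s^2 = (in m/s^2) 4.04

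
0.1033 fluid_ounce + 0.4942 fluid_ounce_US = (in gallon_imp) 0.003887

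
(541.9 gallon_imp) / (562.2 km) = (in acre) 1.083e-09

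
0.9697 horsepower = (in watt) 723.1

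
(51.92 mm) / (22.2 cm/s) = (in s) 0.2339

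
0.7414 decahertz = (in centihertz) 741.4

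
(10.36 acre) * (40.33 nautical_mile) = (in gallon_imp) 6.888e+11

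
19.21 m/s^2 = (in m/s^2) 19.21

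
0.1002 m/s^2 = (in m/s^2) 0.1002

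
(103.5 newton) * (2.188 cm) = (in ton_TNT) 5.412e-10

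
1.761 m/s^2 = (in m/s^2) 1.761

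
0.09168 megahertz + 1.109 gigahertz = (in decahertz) 1.109e+08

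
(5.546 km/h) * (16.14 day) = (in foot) 7.048e+06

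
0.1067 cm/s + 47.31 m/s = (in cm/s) 4731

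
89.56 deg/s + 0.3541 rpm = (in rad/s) 1.6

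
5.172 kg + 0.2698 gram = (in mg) 5.172e+06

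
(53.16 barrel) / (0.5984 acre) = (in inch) 0.1374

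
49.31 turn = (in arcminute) 1.065e+06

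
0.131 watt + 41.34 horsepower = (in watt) 3.083e+04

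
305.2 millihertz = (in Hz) 0.3052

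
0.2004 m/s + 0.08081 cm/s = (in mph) 0.4501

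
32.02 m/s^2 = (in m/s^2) 32.02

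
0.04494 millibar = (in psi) 0.0006518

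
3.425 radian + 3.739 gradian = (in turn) 0.5545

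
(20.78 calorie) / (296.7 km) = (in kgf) 2.988e-05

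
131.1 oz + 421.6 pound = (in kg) 195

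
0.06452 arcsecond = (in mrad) 0.0003128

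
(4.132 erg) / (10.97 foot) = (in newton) 1.236e-07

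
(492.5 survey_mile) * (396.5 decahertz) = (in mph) 7.03e+09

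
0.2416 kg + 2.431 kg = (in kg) 2.673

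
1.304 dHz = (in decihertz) 1.304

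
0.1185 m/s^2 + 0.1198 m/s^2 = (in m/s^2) 0.2383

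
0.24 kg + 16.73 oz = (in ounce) 25.2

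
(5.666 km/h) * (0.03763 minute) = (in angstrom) 3.554e+10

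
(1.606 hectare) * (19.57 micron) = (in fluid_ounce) 1.063e+04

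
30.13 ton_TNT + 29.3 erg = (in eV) 7.868e+29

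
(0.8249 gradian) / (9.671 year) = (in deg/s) 2.434e-09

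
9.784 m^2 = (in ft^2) 105.3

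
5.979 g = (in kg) 0.005979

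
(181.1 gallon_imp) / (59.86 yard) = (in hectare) 1.504e-06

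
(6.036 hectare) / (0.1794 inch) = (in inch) 5.215e+08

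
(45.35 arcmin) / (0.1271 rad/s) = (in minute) 0.00173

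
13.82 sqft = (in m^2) 1.284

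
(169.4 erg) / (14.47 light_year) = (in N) 1.237e-22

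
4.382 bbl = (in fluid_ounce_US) 2.356e+04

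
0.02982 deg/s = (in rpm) 0.00497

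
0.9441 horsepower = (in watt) 704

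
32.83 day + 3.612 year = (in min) 1.946e+06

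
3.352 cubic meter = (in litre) 3352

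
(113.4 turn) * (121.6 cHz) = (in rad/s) 866.4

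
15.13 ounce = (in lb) 0.9456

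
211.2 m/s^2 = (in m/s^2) 211.2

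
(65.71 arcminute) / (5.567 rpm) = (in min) 0.0005465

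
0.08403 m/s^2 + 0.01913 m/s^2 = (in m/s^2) 0.1032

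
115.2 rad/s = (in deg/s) 6600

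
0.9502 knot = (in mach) 0.001436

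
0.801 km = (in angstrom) 8.01e+12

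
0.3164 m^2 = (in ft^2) 3.406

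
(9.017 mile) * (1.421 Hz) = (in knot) 4.008e+04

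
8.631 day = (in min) 1.243e+04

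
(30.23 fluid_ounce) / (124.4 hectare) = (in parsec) 2.329e-26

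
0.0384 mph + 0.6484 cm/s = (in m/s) 0.02365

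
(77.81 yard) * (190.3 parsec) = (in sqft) 4.497e+21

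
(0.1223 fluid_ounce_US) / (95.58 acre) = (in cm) 9.351e-10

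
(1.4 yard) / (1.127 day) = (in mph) 2.941e-05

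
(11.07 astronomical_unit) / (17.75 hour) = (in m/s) 2.592e+07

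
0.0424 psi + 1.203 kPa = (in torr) 11.22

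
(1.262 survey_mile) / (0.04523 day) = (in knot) 1.01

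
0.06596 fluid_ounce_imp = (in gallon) 0.0004951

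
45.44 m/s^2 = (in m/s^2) 45.44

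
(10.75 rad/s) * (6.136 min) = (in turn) 629.9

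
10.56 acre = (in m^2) 4.273e+04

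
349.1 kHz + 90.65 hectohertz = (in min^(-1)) 2.149e+07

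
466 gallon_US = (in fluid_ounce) 5.965e+04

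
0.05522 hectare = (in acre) 0.1365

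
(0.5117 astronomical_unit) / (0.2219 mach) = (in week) 1675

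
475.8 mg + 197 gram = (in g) 197.5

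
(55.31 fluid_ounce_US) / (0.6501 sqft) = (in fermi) 2.708e+13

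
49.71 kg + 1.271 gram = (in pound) 109.6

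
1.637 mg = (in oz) 5.774e-05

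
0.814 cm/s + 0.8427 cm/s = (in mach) 4.865e-05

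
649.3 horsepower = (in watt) 4.842e+05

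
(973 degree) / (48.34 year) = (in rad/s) 1.114e-08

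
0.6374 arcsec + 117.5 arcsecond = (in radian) 0.0005727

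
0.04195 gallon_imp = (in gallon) 0.05038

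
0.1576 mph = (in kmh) 0.2536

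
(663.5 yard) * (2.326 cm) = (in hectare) 0.001411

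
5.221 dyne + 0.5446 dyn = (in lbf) 1.296e-05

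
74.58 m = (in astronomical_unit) 4.985e-10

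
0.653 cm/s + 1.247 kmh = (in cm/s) 35.29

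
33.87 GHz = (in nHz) 3.387e+19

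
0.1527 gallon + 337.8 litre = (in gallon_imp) 74.43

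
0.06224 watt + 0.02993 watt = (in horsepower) 0.0001236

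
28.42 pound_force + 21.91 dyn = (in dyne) 1.264e+07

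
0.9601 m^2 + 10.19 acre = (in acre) 10.19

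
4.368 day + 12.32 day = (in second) 1.442e+06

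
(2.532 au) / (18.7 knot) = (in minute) 6.562e+08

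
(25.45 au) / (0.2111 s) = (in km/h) 6.493e+13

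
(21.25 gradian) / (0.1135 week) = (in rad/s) 4.863e-06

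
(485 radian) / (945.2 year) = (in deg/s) 9.323e-07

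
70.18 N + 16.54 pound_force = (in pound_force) 32.32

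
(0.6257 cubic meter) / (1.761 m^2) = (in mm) 355.3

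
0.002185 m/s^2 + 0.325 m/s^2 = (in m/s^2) 0.3272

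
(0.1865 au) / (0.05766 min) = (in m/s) 8.065e+09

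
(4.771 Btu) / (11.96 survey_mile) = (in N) 0.2615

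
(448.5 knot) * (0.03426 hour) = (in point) 8.067e+07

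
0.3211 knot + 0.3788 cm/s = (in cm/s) 16.9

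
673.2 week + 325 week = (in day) 6987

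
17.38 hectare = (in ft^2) 1.871e+06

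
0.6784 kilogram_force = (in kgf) 0.6784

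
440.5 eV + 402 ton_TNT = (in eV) 1.05e+31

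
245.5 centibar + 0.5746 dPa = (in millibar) 2455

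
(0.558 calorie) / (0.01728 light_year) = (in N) 1.428e-14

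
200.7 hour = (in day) 8.363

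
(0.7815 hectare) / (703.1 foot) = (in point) 1.034e+05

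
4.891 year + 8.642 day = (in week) 256.3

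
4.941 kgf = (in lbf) 10.89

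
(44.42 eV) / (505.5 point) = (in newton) 3.991e-17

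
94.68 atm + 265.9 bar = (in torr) 2.714e+05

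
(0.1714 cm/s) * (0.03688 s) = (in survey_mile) 3.928e-08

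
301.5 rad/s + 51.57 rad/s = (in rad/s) 353.1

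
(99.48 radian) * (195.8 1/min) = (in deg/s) 1.86e+04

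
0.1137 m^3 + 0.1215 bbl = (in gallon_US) 35.14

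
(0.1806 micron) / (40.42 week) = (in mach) 2.17e-17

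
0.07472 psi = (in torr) 3.864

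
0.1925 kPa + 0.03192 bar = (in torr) 25.39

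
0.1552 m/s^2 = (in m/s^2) 0.1552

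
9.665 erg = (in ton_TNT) 2.31e-16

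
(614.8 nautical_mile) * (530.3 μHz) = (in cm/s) 6.038e+04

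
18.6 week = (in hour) 3125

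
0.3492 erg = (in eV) 2.18e+11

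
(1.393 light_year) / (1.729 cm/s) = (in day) 8.822e+12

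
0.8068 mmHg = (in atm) 0.001062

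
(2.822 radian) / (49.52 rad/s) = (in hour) 1.583e-05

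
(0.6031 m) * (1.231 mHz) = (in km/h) 0.002673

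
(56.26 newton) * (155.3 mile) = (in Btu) 1.333e+04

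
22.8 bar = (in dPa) 2.28e+07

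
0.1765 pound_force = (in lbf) 0.1765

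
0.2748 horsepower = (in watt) 204.9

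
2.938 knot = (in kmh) 5.441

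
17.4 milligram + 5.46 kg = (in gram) 5460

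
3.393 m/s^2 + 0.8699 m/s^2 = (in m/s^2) 4.263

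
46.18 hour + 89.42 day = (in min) 1.315e+05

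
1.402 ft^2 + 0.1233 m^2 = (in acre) 6.265e-05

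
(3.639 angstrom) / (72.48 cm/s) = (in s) 5.021e-10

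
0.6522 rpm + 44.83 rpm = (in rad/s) 4.763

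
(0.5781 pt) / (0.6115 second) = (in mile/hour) 0.000746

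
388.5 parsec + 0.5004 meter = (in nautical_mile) 6.473e+15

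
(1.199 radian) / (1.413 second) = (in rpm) 8.103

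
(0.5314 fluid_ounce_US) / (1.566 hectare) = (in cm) 1.004e-07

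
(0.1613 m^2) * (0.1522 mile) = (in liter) 3.951e+04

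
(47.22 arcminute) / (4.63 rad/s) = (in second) 0.002967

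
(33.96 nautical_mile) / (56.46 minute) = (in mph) 41.53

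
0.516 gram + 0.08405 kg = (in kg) 0.08457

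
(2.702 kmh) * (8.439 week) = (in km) 3831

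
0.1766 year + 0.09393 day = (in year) 0.1769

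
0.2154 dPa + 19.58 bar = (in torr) 1.469e+04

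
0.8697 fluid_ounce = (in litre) 0.02572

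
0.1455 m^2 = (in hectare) 1.455e-05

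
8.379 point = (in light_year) 3.124e-19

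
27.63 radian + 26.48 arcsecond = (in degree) 1583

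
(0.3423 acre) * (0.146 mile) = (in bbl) 2.047e+06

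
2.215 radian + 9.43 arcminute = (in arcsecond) 4.574e+05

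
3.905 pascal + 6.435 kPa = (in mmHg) 48.3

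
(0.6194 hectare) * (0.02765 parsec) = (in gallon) 1.396e+21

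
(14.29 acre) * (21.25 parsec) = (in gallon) 1.002e+25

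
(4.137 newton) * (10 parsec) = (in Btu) 1.21e+15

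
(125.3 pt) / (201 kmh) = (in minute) 1.319e-05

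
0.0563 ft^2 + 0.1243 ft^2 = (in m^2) 0.01678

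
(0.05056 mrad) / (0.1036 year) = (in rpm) 1.478e-10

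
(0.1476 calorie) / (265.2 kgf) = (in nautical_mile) 1.282e-07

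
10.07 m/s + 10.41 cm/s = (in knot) 19.78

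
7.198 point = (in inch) 0.09997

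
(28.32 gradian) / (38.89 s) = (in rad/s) 0.01144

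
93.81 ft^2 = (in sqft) 93.81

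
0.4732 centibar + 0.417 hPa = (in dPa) 5149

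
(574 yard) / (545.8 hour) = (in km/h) 0.0009616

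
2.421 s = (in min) 0.04035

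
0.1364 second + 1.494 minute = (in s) 89.78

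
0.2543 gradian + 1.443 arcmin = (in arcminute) 15.18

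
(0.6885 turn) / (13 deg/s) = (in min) 0.3178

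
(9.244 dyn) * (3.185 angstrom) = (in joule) 2.944e-14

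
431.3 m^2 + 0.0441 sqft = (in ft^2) 4643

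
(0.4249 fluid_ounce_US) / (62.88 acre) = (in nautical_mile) 2.666e-14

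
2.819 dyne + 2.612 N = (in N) 2.612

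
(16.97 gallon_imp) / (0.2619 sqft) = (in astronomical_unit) 2.119e-11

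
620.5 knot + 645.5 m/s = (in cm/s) 9.647e+04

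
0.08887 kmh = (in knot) 0.04799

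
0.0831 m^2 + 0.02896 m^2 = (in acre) 2.769e-05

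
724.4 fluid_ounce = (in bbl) 0.1347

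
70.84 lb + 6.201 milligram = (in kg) 32.13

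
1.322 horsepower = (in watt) 985.8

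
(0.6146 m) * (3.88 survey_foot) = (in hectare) 7.268e-05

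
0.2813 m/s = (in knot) 0.5468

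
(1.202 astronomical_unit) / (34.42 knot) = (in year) 322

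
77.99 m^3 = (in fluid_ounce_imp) 2.745e+06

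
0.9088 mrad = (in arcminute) 3.124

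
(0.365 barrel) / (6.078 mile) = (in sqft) 6.386e-05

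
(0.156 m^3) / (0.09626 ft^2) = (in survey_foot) 57.23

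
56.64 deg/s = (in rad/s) 0.9886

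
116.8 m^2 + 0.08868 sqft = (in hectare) 0.01168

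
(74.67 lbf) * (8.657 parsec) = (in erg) 8.873e+26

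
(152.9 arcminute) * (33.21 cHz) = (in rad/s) 0.01477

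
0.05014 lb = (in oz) 0.8022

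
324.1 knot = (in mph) 373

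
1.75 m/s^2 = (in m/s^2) 1.75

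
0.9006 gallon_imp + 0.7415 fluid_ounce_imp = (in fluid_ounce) 139.2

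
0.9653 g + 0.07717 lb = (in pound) 0.0793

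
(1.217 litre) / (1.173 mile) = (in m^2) 6.447e-07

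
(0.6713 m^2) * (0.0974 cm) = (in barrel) 0.004113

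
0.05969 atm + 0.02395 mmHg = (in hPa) 60.51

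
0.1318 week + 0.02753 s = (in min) 1329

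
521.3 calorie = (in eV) 1.361e+22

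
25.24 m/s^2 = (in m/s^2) 25.24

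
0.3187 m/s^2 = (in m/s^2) 0.3187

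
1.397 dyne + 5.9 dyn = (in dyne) 7.297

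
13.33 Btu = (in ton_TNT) 3.361e-06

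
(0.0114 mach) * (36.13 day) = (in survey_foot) 3.975e+07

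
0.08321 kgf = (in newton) 0.816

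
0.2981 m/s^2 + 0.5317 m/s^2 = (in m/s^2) 0.8298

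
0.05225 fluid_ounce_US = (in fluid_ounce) 0.05225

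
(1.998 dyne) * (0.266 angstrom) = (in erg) 5.315e-09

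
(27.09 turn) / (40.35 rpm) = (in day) 0.0004662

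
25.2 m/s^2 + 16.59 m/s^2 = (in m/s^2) 41.79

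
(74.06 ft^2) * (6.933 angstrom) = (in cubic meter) 4.77e-09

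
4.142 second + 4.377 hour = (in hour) 4.378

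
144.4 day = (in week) 20.63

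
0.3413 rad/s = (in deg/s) 19.56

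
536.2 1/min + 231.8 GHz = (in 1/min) 1.391e+13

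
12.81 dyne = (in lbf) 2.88e-05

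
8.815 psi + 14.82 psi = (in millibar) 1630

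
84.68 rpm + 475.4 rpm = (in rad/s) 58.65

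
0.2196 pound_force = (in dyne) 9.768e+04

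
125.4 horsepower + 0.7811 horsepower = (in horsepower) 126.2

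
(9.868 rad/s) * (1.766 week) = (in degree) 6.039e+08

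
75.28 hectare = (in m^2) 7.528e+05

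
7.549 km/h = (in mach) 0.006158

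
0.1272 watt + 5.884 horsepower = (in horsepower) 5.884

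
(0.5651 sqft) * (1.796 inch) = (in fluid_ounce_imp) 84.29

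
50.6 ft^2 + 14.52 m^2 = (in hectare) 0.001922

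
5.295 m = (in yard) 5.791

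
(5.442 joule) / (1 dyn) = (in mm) 5.442e+08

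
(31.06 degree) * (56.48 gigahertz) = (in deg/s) 1.754e+12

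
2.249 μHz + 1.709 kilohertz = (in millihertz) 1.709e+06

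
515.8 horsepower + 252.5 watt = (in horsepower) 516.1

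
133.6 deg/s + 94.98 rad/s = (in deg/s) 5576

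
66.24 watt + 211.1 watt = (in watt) 277.3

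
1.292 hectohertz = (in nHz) 1.292e+11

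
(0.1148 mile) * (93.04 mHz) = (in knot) 33.41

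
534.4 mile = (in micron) 8.6e+11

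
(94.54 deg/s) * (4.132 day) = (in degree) 3.375e+07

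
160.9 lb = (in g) 7.298e+04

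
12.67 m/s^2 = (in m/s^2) 12.67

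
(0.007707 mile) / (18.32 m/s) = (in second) 0.677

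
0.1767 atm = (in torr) 134.3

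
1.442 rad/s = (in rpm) 13.77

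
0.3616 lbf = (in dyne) 1.608e+05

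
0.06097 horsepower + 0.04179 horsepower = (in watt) 76.63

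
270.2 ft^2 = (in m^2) 25.1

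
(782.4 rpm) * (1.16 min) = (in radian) 5703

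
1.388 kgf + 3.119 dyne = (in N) 13.61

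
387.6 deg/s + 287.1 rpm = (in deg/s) 2110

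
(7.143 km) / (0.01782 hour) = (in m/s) 111.3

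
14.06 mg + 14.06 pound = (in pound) 14.06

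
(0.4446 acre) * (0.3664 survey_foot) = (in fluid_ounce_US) 6.794e+06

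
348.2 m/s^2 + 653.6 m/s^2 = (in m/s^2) 1002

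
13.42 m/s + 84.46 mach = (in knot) 5.593e+04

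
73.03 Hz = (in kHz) 0.07303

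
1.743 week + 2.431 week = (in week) 4.174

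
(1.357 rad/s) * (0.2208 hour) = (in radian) 1079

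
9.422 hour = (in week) 0.05608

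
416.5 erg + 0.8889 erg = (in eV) 2.605e+14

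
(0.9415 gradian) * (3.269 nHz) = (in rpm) 4.617e-10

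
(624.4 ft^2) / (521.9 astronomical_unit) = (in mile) 4.617e-16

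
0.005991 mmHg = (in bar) 7.987e-06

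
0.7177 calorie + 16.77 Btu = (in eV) 1.105e+23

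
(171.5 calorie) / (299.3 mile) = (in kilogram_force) 0.0001519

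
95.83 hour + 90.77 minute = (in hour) 97.34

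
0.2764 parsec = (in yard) 9.327e+15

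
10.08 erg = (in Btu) 9.554e-10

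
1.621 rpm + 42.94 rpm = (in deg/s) 267.4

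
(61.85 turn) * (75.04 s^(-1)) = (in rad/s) 2.916e+04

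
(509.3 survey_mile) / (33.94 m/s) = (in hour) 6.708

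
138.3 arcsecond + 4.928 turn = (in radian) 30.96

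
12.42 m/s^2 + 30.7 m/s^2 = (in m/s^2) 43.12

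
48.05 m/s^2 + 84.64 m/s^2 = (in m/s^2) 132.7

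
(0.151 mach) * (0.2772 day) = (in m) 1.231e+06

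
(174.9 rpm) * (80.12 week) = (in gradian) 5.65e+10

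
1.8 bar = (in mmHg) 1350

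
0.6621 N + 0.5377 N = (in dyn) 1.2e+05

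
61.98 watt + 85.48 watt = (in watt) 147.5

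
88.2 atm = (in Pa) 8.937e+06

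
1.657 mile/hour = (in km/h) 2.667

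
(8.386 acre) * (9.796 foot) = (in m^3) 1.013e+05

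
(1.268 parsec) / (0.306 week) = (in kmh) 7.611e+11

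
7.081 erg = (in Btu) 6.711e-10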